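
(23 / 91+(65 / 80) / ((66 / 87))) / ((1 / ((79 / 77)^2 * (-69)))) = -18259961487 / 189917728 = -96.15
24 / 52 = 6 / 13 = 0.46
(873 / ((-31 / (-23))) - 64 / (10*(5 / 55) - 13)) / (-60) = -2692331 / 247380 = -10.88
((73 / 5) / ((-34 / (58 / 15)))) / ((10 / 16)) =-16936 / 6375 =-2.66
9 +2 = 11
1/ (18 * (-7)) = -1/ 126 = -0.01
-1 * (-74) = 74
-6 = -6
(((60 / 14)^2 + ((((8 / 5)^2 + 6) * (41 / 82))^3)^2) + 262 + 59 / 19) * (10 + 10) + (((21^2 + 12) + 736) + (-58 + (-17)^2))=5910999127160676 / 45458984375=130029.28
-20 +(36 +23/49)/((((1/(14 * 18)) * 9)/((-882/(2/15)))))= -6754880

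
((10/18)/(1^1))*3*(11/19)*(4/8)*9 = 165/38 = 4.34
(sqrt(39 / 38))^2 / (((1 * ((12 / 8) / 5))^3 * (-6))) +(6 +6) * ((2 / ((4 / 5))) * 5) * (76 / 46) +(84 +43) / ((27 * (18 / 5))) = 242.80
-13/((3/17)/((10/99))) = -2210/297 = -7.44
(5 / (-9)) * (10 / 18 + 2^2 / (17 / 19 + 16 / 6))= -0.93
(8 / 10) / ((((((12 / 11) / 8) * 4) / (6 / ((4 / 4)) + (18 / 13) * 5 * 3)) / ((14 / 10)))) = 54.97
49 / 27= 1.81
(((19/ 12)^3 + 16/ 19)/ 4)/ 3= 157969/ 393984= 0.40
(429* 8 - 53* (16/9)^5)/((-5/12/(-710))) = 83542371520/19683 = 4244392.19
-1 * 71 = -71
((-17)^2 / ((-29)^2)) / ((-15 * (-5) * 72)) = 289 / 4541400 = 0.00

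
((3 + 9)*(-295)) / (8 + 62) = -354 / 7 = -50.57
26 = 26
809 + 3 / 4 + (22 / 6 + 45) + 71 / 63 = 216605 / 252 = 859.54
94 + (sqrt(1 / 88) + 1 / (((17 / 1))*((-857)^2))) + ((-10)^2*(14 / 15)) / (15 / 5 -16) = sqrt(22) / 44 + 42276353377 / 486939687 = 86.93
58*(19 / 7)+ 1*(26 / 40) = 22131 / 140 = 158.08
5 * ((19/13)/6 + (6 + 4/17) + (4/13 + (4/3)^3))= 546395/11934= 45.78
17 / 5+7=52 / 5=10.40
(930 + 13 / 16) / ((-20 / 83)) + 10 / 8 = -1235719 / 320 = -3861.62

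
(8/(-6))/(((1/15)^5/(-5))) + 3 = 5062503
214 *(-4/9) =-856/9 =-95.11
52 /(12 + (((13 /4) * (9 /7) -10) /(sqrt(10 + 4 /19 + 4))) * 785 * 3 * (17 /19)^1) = -633428432 * sqrt(570) /946316590901 -55770624 /946316590901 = -0.02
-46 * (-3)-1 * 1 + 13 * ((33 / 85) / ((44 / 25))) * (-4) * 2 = 1939 / 17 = 114.06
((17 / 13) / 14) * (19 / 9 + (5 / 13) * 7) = 4777 / 10647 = 0.45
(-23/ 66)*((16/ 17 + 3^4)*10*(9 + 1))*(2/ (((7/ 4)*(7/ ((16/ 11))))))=-29292800/ 43197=-678.12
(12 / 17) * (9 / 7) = 0.91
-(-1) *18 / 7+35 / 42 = 143 / 42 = 3.40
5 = 5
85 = 85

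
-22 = -22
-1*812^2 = -659344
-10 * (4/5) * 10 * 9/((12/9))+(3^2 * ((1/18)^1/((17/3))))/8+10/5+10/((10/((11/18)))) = -1315501/2448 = -537.38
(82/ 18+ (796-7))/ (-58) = -3571/ 261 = -13.68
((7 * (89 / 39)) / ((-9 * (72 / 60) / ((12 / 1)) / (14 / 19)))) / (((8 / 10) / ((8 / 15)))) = -174440 / 20007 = -8.72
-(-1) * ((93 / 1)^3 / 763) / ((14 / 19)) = 15282783 / 10682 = 1430.70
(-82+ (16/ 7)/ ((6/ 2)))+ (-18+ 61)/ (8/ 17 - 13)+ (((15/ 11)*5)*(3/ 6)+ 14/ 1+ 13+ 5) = -538619/ 10934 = -49.26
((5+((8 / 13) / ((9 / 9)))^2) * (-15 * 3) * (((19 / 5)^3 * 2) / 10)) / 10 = -56113479 / 211250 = -265.63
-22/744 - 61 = -61.03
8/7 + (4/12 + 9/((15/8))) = 659/105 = 6.28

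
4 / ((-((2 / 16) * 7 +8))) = -32 / 71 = -0.45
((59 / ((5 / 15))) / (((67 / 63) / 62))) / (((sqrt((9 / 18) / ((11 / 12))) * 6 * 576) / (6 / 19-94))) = -5697335 * sqrt(66) / 122208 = -378.74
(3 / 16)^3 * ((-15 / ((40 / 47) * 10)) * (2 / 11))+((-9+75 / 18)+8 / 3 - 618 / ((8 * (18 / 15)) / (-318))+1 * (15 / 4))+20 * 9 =111664075619 / 5406720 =20652.83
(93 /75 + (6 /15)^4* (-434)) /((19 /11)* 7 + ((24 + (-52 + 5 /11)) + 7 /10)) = 0.67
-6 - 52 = -58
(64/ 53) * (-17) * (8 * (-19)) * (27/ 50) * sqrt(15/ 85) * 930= 24427008 * sqrt(51)/ 265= 658278.22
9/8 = 1.12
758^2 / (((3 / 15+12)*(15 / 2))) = 6279.39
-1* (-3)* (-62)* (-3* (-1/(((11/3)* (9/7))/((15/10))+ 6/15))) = -315/2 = -157.50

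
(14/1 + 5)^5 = 2476099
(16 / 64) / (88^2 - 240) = 1 / 30016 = 0.00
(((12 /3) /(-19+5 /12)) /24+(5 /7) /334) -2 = -1046309 /521374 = -2.01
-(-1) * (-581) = -581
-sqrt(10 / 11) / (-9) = sqrt(110) / 99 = 0.11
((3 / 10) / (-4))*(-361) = 1083 / 40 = 27.08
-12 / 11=-1.09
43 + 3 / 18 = 259 / 6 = 43.17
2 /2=1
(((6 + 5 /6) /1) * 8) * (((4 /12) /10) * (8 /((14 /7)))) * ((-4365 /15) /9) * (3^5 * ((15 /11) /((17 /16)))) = -13744512 /187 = -73500.06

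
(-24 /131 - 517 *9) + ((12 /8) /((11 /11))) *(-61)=-1243107 /262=-4744.68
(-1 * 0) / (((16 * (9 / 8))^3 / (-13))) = 0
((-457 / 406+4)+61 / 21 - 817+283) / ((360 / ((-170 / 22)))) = 10937341 / 964656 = 11.34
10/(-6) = -5/3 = -1.67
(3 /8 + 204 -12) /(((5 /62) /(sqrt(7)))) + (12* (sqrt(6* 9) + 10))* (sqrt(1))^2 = 36* sqrt(6) + 120 + 47709* sqrt(7) /20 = 6519.49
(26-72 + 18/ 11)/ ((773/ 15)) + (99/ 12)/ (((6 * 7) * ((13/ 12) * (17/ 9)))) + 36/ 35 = 0.26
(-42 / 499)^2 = 1764 / 249001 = 0.01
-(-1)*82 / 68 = 41 / 34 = 1.21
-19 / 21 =-0.90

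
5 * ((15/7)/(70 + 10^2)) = 15/238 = 0.06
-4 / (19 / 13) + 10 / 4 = -9 / 38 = -0.24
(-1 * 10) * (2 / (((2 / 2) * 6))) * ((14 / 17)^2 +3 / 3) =-4850 / 867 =-5.59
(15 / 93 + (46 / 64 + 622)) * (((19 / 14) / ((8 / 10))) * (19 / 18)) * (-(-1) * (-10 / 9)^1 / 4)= -796645775 / 2571264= -309.83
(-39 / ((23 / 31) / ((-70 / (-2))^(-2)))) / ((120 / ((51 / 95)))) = -20553 / 107065000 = -0.00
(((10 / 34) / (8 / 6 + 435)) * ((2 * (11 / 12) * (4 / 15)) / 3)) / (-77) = -0.00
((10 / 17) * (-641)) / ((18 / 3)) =-3205 / 51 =-62.84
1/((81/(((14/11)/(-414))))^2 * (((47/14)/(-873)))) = -66542/177644369727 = -0.00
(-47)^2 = 2209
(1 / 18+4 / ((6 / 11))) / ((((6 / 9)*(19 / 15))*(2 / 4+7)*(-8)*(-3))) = 7 / 144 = 0.05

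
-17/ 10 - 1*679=-6807/ 10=-680.70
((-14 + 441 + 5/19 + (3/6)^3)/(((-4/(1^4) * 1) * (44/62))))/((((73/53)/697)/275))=-1859843591825/88768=-20951734.77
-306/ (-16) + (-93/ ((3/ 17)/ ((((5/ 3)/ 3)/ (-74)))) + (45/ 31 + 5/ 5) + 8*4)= 4751311/ 82584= 57.53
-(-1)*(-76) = -76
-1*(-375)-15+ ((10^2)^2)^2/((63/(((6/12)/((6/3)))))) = 25022680/63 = 397185.40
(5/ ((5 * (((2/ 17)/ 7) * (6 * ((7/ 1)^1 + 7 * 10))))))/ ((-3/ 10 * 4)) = -85/ 792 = -0.11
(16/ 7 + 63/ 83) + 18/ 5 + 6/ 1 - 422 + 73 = -977112/ 2905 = -336.36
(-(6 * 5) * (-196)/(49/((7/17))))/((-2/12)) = -5040/17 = -296.47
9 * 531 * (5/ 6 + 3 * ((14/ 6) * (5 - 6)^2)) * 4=149742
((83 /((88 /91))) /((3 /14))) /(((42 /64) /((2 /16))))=7553 /99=76.29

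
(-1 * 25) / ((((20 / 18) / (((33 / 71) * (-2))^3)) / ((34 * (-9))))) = -1979409960 / 357911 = -5530.45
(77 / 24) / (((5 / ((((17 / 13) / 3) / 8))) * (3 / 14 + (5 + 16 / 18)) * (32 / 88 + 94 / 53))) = 763147 / 284714560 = 0.00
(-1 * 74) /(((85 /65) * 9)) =-962 /153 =-6.29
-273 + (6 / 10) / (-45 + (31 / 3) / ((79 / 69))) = -3879567 / 14210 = -273.02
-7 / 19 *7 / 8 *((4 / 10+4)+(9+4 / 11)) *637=-23628241 / 8360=-2826.34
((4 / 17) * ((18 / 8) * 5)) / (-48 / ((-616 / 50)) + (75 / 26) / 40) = 48048 / 72029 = 0.67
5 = 5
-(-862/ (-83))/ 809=-862/ 67147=-0.01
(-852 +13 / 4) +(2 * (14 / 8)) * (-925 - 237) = -19663 / 4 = -4915.75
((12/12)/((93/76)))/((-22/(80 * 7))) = -21280/1023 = -20.80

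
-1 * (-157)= 157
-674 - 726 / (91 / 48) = -1056.95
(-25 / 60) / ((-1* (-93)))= -5 / 1116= -0.00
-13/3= -4.33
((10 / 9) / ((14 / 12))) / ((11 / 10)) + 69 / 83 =32539 / 19173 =1.70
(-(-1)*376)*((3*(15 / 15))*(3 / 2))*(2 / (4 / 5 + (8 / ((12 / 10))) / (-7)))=-44415 / 2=-22207.50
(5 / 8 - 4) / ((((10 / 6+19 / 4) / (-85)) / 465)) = 3201525 / 154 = 20789.12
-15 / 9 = -5 / 3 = -1.67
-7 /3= -2.33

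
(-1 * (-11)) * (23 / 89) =253 / 89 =2.84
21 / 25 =0.84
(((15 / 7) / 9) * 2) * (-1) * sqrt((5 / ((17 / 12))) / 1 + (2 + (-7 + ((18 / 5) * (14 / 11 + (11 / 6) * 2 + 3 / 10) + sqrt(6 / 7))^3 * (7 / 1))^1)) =-2 * sqrt(3460363246187925 * sqrt(42) + 153266629059529216) / 7559475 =-110.90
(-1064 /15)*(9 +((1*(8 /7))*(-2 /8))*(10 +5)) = -1672 /5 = -334.40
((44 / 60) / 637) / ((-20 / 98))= -11 / 1950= -0.01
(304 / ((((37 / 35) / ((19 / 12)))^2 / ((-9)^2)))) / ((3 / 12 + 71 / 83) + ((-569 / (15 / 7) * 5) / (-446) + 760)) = 16795912461300 / 232331321189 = 72.29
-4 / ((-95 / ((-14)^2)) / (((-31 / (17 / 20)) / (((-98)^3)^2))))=-31 / 91239505427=-0.00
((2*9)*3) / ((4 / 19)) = 513 / 2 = 256.50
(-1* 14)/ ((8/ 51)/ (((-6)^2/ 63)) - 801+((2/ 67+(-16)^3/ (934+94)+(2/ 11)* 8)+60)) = 135238026/ 7179453823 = 0.02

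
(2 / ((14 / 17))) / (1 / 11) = 187 / 7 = 26.71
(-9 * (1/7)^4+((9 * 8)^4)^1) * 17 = 1096910180199/2401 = 456855551.94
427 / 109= 3.92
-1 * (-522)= 522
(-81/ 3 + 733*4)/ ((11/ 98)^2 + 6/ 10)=139498100/ 29417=4742.09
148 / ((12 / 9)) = 111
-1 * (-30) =30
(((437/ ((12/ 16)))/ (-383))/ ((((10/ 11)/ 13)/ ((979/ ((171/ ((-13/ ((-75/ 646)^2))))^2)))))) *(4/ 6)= -19951232618858542144/ 44171419921875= -451677.41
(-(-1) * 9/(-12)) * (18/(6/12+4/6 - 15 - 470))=81/2903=0.03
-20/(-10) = 2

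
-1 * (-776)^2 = -602176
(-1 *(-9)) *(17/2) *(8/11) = 612/11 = 55.64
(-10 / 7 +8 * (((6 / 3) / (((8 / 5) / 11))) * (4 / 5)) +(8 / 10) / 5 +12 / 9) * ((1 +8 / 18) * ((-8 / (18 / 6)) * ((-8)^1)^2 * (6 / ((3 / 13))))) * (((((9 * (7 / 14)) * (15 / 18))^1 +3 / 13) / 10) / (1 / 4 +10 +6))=-544451584 / 39375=-13827.34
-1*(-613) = 613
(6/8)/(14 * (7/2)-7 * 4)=0.04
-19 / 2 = -9.50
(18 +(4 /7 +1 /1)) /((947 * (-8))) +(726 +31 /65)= 2504215167 /3447080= 726.47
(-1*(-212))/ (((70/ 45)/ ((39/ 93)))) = 12402/ 217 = 57.15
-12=-12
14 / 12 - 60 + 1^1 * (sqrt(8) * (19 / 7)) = -353 / 6 + 38 * sqrt(2) / 7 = -51.16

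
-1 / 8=-0.12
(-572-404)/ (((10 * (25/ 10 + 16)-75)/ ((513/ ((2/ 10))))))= -250344/ 11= -22758.55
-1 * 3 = -3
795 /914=0.87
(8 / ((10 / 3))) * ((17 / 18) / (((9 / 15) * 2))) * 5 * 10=94.44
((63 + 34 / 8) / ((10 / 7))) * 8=1883 / 5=376.60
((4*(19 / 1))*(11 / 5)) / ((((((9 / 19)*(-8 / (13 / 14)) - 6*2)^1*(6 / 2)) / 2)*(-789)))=103246 / 11752155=0.01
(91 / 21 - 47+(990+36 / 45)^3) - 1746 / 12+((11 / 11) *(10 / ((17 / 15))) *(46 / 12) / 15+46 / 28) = 14468212736016 / 14875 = 972652957.04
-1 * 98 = -98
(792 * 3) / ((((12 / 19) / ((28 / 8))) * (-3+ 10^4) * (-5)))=-13167 / 49985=-0.26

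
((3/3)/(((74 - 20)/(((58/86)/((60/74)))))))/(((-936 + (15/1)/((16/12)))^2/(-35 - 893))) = -0.00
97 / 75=1.29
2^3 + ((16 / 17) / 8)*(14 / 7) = 140 / 17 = 8.24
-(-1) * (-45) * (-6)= 270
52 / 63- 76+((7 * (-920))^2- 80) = 2612827024 / 63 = 41473444.83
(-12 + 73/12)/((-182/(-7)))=-0.23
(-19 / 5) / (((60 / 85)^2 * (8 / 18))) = -5491 / 320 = -17.16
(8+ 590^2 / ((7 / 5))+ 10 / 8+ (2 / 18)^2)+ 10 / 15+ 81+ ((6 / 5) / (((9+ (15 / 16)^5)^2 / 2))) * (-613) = 3620286353440641007967 / 14555774161667340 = 248718.23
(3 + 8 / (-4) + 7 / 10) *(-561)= -9537 / 10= -953.70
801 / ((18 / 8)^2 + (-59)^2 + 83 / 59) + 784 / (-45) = -2547035584 / 148147695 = -17.19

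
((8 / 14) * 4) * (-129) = -294.86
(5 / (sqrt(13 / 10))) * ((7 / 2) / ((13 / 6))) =105 * sqrt(130) / 169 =7.08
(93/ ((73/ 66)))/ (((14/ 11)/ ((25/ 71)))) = 843975/ 36281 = 23.26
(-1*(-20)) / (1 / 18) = 360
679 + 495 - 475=699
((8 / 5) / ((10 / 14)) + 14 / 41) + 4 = 6.58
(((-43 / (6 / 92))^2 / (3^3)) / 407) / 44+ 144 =144.90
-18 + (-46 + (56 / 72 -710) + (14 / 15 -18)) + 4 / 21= -248881 / 315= -790.10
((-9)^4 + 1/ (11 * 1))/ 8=18043/ 22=820.14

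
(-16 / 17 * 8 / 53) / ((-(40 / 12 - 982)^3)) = -27 / 178148830252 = -0.00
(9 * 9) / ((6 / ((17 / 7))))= 459 / 14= 32.79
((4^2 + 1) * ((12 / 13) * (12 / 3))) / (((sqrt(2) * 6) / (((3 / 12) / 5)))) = 17 * sqrt(2) / 65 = 0.37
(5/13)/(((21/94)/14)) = 24.10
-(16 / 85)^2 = -256 / 7225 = -0.04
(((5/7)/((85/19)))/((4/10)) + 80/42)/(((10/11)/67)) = 34639/204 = 169.80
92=92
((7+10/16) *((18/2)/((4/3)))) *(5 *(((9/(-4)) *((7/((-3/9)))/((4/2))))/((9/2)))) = 172935/128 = 1351.05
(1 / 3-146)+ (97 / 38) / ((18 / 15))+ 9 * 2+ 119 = -6.54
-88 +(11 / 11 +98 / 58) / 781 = -1993034 / 22649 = -88.00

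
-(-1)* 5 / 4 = 5 / 4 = 1.25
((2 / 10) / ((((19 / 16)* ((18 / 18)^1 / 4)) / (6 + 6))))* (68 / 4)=13056 / 95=137.43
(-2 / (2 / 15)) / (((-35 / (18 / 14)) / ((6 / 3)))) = 54 / 49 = 1.10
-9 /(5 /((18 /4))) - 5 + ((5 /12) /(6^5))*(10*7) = -3055093 /233280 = -13.10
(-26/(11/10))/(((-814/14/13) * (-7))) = -3380/4477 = -0.75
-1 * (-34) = 34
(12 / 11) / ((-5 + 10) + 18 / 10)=30 / 187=0.16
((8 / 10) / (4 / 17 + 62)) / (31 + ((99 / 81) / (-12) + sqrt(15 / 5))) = 0.00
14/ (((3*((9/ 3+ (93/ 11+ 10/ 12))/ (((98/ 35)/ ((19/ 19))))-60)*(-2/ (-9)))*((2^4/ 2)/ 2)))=-4851/ 51385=-0.09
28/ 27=1.04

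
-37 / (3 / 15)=-185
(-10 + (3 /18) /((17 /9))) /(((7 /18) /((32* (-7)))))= 97056 /17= 5709.18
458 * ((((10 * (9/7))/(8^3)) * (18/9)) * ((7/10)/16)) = 2061/2048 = 1.01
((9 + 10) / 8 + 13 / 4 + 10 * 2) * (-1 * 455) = -93275 / 8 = -11659.38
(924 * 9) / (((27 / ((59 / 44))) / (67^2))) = 1853957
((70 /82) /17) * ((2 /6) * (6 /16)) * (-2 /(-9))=35 /25092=0.00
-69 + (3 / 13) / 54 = -16145 / 234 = -69.00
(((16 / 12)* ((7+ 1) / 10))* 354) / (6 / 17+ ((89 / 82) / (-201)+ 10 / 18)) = 1587018816 / 3795635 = 418.12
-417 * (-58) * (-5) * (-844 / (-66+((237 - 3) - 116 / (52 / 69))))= 442281320 / 61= 7250513.44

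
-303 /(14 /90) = -13635 /7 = -1947.86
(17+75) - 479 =-387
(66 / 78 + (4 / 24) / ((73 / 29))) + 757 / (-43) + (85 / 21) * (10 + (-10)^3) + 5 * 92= -6108035671 / 1713894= -3563.84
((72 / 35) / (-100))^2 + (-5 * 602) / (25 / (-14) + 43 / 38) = 306502684438 / 66609375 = 4601.49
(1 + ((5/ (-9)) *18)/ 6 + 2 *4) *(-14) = -308/ 3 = -102.67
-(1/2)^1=-1/2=-0.50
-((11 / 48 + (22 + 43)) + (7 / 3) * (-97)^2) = -352313 / 16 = -22019.56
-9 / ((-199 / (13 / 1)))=117 / 199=0.59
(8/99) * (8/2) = 0.32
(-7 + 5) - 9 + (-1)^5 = -12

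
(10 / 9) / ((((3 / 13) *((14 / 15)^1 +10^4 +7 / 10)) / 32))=41600 / 2700441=0.02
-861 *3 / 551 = -2583 / 551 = -4.69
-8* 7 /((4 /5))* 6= -420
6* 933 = 5598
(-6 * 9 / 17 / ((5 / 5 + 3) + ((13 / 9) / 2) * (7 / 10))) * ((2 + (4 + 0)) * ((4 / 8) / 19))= -29160 / 261953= -0.11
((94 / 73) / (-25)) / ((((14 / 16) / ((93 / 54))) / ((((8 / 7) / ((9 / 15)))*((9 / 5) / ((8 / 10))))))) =-23312 / 53655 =-0.43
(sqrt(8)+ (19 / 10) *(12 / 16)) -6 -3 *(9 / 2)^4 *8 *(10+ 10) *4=-31492983 / 40+ 2 *sqrt(2)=-787321.75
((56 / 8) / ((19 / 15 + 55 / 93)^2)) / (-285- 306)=-168175 / 49019904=-0.00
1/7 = 0.14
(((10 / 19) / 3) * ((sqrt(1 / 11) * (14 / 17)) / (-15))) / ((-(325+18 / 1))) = 4 * sqrt(11) / 1566873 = 0.00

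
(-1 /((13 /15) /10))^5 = -204521.77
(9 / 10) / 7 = 9 / 70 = 0.13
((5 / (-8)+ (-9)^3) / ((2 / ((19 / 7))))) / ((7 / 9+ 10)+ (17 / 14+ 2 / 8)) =-80.89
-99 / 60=-33 / 20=-1.65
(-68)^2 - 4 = 4620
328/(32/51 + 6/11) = 92004/329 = 279.65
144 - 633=-489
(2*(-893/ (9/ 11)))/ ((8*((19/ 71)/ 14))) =-256949/ 18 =-14274.94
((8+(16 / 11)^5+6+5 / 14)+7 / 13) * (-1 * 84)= -3764700558 / 2093663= -1798.14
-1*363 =-363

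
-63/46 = -1.37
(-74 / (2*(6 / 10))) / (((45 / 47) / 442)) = -768638 / 27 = -28468.07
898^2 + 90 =806494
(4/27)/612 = 1/4131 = 0.00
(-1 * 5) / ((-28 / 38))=6.79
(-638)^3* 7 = -1817858504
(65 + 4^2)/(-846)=-9/94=-0.10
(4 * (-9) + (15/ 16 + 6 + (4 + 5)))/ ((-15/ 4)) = 107/ 20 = 5.35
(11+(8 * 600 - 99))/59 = 4712/59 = 79.86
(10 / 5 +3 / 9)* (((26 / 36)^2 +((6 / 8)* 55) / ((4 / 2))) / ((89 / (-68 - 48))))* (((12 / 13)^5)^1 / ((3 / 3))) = -1424235008 / 33045077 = -43.10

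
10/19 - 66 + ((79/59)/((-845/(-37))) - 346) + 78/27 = -3482769307/8525205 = -408.53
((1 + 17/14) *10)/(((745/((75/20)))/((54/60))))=0.10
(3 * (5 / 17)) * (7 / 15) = 7 / 17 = 0.41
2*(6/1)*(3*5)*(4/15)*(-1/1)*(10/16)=-30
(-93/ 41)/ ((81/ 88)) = -2728/ 1107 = -2.46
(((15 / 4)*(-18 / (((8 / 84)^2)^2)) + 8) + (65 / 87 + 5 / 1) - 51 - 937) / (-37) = 2286891665 / 103008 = 22201.11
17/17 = 1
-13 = -13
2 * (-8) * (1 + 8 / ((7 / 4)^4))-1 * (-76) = 111292 / 2401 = 46.35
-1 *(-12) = 12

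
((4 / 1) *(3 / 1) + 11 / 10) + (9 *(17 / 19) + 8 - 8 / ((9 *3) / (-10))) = 164753 / 5130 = 32.12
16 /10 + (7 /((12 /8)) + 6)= 184 /15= 12.27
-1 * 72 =-72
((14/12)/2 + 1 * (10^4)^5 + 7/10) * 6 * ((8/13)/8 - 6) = -462000000000000000005929/130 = -3553846153846153846199.45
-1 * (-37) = 37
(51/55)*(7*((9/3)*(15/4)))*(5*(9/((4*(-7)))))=-20655/176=-117.36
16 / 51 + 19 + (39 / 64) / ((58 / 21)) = 3698089 / 189312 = 19.53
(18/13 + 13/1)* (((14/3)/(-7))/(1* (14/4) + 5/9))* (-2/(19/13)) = 4488/1387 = 3.24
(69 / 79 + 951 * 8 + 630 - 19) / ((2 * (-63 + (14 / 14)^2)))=-324685 / 4898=-66.29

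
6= 6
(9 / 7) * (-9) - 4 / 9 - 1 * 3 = -946 / 63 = -15.02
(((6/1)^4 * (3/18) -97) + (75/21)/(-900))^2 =899220169/63504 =14160.06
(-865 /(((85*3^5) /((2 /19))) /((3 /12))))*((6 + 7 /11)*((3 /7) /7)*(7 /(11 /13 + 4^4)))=-164177 /13453171578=-0.00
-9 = -9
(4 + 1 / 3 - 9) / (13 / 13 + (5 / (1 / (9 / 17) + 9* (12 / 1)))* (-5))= -6923 / 1146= -6.04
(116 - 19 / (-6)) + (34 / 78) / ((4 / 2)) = 1552 / 13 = 119.38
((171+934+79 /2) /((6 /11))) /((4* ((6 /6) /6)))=25179 /8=3147.38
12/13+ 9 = 129/13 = 9.92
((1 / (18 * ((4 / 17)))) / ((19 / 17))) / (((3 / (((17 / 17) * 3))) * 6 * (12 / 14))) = 2023 / 49248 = 0.04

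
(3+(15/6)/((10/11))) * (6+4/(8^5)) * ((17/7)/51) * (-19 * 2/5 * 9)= -64439583/573440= -112.37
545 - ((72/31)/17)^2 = 544.98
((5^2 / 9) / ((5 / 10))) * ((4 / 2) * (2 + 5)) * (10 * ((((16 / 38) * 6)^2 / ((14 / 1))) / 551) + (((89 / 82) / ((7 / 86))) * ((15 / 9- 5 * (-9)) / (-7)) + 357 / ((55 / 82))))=83525138895080 / 2422139247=34484.04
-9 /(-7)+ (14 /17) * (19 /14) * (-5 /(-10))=439 /238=1.84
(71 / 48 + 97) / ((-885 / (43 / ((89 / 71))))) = -14431531 / 3780720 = -3.82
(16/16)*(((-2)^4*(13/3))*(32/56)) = 832/21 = 39.62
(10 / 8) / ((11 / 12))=15 / 11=1.36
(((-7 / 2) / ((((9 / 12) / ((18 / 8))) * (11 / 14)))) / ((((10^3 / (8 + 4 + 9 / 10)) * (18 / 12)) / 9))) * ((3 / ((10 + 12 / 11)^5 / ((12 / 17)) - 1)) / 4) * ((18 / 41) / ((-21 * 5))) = 3212659989 / 235472458255150000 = 0.00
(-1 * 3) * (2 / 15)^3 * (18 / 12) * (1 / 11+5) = -224 / 4125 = -0.05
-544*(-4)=2176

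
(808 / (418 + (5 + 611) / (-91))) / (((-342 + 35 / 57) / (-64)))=6386432 / 17337969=0.37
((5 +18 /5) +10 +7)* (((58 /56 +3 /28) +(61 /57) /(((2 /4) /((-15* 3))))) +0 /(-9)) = -1620224 /665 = -2436.43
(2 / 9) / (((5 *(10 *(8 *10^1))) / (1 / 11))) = 1 / 198000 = 0.00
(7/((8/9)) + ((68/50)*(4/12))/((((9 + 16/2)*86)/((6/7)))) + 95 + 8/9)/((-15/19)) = -1068168961/8127000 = -131.43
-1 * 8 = -8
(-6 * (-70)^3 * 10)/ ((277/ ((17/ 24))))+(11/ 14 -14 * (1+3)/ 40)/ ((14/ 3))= 14285914267/ 271460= 52626.22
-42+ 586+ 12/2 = 550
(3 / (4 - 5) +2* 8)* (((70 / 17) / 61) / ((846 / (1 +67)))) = 1820 / 25803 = 0.07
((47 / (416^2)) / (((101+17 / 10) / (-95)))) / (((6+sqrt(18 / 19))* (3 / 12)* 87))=-424175 / 214540530048+22325* sqrt(38) / 429081060096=-0.00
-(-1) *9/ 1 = 9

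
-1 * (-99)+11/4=407/4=101.75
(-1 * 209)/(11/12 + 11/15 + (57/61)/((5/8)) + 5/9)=-2294820/40633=-56.48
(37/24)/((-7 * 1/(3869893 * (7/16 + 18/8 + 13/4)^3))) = -122764131902375/688128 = -178403046.97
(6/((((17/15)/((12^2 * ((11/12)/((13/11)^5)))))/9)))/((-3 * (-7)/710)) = 4075298924400/44183867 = 92235.00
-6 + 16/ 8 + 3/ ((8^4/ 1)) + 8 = 4.00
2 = 2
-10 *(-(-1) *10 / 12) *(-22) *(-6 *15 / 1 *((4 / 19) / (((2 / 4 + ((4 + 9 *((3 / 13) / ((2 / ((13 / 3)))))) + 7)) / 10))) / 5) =-8250 / 19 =-434.21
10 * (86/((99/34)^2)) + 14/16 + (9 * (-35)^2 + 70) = 877958647/78408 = 11197.31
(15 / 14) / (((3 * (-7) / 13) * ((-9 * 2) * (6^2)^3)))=65 / 82301184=0.00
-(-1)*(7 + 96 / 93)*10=2490 / 31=80.32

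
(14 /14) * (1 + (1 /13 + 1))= 27 /13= 2.08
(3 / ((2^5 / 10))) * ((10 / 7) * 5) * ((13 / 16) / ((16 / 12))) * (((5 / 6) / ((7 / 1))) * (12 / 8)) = 73125 / 100352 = 0.73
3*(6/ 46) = 9/ 23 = 0.39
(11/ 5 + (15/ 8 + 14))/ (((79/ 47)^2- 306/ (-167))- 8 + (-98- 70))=-266716869/ 2528349080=-0.11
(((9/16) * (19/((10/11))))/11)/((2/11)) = 1881/320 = 5.88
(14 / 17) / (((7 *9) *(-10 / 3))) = -1 / 255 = -0.00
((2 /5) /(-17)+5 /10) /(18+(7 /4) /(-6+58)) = 8424 /318835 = 0.03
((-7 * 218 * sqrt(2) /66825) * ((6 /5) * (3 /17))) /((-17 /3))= 3052 * sqrt(2) /3576375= 0.00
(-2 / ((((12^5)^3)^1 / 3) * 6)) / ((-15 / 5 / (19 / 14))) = 19 / 647094906132627456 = 0.00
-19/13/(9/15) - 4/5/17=-8231/3315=-2.48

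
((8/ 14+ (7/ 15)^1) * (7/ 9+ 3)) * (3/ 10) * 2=3706/ 1575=2.35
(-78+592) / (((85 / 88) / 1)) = 45232 / 85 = 532.14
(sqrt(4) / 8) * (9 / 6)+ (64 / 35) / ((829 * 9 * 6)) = 2350471 / 6267240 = 0.38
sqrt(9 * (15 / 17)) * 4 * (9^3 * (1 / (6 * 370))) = 729 * sqrt(255) / 3145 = 3.70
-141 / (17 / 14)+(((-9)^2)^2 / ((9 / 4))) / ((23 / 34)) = 4194.49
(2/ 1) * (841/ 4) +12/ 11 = 421.59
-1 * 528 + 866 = 338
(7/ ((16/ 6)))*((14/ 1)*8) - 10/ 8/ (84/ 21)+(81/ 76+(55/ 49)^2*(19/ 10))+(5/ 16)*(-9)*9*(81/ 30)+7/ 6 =1007136139/ 4379424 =229.97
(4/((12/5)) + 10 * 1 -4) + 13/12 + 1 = 39/4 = 9.75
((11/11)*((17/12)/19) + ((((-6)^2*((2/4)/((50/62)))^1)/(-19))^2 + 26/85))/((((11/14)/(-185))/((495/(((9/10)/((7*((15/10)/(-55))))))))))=146905814503/3375350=43523.14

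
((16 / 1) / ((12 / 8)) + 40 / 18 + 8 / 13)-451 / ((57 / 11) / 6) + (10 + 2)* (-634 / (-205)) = -471.59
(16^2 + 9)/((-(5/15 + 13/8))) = -6360/47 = -135.32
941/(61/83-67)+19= 26397/5500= 4.80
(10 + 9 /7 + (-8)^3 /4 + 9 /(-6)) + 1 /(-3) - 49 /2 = -143.05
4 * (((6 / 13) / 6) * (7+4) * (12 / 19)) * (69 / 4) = 9108 / 247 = 36.87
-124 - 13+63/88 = -11993/88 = -136.28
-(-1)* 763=763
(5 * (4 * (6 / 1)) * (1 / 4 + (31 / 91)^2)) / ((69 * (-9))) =-121250 / 1714167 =-0.07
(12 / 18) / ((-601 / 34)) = -68 / 1803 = -0.04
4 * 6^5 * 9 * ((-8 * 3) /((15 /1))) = -2239488 /5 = -447897.60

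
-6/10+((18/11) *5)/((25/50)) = 867/55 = 15.76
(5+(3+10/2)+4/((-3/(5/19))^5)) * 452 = 3535536876932/601692057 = 5875.99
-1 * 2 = -2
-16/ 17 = -0.94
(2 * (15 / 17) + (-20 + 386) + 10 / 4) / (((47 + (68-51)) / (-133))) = -1674337 / 2176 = -769.46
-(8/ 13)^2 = -64/ 169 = -0.38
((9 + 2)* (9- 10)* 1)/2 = -11/2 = -5.50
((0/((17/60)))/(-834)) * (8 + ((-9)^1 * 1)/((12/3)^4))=0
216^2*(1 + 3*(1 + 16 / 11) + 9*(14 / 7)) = 13530240 / 11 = 1230021.82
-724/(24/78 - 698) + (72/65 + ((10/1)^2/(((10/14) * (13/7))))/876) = 28810633/12911145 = 2.23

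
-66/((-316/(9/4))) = 297/632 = 0.47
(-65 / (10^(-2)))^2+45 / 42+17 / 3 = 1774500283 / 42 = 42250006.74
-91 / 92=-0.99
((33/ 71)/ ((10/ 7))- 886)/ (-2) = 628829/ 1420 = 442.84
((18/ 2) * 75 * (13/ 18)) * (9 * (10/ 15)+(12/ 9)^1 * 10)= 9425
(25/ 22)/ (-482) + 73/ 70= 1.04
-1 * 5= -5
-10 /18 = -5 /9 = -0.56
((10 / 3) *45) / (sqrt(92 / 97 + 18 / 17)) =15 *sqrt(5458190) / 331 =105.87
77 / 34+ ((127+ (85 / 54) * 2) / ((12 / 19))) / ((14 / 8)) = 120.02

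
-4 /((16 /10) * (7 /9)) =-45 /14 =-3.21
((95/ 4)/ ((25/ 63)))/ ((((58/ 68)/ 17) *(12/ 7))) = 807177/ 1160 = 695.84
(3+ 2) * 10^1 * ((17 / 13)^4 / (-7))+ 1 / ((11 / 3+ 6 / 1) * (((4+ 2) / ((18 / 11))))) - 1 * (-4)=-1075253755 / 63776713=-16.86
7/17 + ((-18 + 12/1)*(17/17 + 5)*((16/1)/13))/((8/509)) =-2818.67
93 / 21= 31 / 7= 4.43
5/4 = 1.25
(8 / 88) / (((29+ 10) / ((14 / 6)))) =7 / 1287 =0.01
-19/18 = -1.06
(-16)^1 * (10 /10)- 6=-22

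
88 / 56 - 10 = -59 / 7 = -8.43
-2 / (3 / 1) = -0.67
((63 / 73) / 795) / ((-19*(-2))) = 0.00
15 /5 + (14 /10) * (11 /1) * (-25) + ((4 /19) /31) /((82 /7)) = -9224904 /24149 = -382.00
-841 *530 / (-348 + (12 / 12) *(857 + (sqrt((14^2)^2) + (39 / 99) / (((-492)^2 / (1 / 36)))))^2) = -0.40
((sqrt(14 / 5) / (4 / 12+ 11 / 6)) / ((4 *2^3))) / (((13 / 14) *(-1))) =-21 *sqrt(70) / 6760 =-0.03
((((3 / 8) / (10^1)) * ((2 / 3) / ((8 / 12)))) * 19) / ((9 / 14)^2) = 931 / 540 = 1.72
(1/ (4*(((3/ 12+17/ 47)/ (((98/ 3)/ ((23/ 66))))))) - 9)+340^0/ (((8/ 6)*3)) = 312753/ 10580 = 29.56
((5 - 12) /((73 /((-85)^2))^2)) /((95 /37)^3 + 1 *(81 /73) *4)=-18508827806875 /5766996131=-3209.44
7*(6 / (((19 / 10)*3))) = 140 / 19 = 7.37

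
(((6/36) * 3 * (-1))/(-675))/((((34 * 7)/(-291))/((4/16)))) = -97/428400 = -0.00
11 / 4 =2.75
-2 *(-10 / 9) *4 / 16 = 0.56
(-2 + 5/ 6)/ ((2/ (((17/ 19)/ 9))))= -119/ 2052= -0.06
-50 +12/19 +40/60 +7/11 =-30137/627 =-48.07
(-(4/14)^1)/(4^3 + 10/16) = -0.00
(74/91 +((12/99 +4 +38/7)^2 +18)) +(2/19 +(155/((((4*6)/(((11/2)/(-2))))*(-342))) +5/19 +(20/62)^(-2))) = 7594427288101/63264801600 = 120.04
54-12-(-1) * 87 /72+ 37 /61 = 64145 /1464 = 43.81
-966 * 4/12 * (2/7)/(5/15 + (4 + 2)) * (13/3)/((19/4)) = -4784/361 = -13.25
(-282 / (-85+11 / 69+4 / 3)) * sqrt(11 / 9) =3243 * sqrt(11) / 2881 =3.73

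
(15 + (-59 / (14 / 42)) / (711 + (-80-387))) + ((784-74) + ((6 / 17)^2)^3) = 4265674990451 / 5889566836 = 724.28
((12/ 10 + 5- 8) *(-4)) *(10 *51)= 3672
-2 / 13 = -0.15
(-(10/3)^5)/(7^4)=-100000/583443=-0.17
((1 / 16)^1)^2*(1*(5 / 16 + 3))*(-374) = -4.84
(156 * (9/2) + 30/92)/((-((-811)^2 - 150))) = -32307/30248266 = -0.00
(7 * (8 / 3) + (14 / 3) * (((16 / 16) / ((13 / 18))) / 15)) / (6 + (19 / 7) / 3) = 26068 / 9425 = 2.77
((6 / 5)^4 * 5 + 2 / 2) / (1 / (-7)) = -9947 / 125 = -79.58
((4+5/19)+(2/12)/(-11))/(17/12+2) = 10654/8569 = 1.24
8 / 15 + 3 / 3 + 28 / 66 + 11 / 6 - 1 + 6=967 / 110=8.79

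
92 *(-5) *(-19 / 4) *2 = 4370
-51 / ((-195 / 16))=272 / 65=4.18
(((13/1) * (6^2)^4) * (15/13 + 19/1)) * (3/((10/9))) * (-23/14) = -68319220608/35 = -1951977731.66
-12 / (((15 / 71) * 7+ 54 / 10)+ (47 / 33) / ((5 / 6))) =-11715 / 8384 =-1.40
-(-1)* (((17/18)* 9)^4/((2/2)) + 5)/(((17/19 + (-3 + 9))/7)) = 11118933/2096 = 5304.83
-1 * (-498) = 498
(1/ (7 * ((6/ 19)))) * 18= 8.14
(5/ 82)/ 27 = 0.00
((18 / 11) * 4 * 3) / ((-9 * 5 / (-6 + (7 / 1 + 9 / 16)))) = -15 / 22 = -0.68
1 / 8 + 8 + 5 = 105 / 8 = 13.12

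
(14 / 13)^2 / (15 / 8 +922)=1568 / 1249079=0.00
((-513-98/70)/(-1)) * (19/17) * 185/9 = 1808116/153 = 11817.75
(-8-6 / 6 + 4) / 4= -5 / 4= -1.25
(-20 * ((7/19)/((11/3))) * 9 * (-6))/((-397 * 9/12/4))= -120960/82973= -1.46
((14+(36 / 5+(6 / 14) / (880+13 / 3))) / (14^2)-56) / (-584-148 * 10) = 339069303 / 12521311040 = 0.03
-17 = -17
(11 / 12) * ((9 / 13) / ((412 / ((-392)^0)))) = 33 / 21424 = 0.00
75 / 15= 5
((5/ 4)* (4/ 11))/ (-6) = -5/ 66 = -0.08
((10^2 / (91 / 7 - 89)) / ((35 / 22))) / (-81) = 110 / 10773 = 0.01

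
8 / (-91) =-8 / 91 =-0.09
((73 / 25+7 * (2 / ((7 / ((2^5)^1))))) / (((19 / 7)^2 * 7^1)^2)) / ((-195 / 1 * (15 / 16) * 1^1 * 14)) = -93688 / 9529723125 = -0.00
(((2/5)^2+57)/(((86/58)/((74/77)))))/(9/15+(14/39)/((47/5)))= 58.05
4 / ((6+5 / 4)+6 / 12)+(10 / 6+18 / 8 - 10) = -2071 / 372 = -5.57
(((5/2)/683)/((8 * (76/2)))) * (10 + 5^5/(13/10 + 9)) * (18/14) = 181575/37425668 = 0.00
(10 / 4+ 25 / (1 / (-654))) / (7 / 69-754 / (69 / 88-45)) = -195064909 / 204690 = -952.98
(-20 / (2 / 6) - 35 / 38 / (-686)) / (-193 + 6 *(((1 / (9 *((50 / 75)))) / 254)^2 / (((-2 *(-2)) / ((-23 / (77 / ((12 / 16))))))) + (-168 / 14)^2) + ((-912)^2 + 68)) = -1268531656480 / 17600911178491277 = -0.00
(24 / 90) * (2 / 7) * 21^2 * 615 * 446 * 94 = 866317536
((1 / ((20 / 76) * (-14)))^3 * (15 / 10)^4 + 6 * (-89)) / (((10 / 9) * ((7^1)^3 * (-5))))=26380328211 / 94119200000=0.28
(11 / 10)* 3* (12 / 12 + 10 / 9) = 209 / 30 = 6.97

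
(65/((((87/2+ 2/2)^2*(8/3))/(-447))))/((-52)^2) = -6705/3295136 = -0.00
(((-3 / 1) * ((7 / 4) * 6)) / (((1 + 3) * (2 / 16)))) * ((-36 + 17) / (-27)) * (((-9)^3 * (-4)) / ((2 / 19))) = -1228122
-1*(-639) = 639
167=167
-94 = -94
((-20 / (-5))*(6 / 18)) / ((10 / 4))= 8 / 15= 0.53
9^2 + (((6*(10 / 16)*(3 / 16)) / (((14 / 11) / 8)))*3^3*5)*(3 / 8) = 273051 / 896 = 304.74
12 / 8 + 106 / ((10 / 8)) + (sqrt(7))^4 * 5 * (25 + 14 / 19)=1214447 / 190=6391.83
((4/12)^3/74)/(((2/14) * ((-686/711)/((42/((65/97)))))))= -7663/33670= -0.23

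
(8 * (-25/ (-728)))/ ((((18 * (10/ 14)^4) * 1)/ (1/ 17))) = 343/ 99450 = 0.00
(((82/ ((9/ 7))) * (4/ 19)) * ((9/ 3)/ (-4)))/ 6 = -287/ 171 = -1.68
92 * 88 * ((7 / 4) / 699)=14168 / 699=20.27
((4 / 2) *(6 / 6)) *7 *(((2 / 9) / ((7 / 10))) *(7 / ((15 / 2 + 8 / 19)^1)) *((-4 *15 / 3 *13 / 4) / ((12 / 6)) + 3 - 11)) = -6840 / 43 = -159.07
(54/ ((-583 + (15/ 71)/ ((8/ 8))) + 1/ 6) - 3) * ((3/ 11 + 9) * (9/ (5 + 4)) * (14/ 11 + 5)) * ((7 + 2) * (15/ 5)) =-145863007470/ 30031837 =-4856.95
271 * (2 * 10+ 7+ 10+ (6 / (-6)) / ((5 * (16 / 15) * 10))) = 1603507 / 160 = 10021.92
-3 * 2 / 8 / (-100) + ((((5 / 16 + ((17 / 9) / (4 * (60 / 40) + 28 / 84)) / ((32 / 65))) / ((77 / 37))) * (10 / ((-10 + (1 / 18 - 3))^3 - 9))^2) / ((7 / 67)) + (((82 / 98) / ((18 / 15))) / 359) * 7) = 24126754142776597159 / 1138859878643234101200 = 0.02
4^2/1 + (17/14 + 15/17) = 4307/238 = 18.10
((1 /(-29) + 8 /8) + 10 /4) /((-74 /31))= -6231 /4292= -1.45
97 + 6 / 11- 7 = 996 / 11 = 90.55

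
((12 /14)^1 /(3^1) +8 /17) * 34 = 180 /7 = 25.71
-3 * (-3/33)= 3/11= 0.27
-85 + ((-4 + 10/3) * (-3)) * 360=635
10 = 10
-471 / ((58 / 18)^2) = -38151 / 841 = -45.36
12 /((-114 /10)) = -20 /19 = -1.05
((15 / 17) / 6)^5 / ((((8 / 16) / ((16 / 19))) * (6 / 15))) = 15625 / 53954566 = 0.00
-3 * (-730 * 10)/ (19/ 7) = 153300/ 19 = 8068.42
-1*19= -19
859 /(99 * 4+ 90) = 859 /486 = 1.77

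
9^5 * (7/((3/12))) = 1653372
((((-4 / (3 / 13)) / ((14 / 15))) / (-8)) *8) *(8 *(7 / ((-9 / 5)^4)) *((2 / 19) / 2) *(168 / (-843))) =-36400000 / 35029179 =-1.04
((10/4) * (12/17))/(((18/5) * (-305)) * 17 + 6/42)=-0.00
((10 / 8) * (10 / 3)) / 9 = 25 / 54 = 0.46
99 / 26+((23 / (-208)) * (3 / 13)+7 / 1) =10.78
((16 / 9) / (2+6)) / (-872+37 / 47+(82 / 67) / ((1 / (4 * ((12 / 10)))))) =-31490 / 122622741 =-0.00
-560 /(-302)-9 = -1079 /151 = -7.15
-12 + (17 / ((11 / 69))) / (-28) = -4869 / 308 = -15.81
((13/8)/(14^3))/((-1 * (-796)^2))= -13/13909138432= -0.00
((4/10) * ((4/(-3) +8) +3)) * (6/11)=116/55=2.11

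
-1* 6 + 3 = -3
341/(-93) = -11/3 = -3.67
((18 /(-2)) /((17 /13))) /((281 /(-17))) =117 /281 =0.42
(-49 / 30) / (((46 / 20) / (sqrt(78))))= -49 *sqrt(78) / 69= -6.27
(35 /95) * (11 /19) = 77 /361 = 0.21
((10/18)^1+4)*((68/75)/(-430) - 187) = -123631769/145125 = -851.90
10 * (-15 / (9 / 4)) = -200 / 3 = -66.67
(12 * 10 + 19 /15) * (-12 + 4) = -14552 /15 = -970.13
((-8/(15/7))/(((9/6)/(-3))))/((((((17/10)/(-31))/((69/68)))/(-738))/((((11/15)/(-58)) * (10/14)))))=-7717512/8381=-920.83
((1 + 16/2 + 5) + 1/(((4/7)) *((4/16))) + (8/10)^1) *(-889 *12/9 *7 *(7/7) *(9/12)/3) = -678307/15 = -45220.47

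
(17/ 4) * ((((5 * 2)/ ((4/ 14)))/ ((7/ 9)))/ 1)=765/ 4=191.25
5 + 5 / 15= 16 / 3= 5.33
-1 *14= -14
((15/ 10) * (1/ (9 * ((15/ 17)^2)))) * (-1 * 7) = -2023/ 1350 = -1.50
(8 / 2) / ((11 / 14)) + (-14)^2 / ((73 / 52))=116200 / 803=144.71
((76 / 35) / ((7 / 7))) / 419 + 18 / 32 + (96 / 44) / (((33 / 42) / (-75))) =-5896810679 / 28391440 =-207.70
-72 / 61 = -1.18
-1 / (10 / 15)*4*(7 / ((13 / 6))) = -252 / 13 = -19.38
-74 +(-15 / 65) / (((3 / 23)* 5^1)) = -4833 / 65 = -74.35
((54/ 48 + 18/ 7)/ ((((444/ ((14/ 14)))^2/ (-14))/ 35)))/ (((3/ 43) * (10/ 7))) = -0.09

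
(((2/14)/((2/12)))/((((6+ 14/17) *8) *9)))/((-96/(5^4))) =-10625/935424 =-0.01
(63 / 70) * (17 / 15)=51 / 50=1.02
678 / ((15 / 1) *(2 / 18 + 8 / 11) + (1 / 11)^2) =123057 / 2284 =53.88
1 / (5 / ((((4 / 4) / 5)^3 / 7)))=1 / 4375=0.00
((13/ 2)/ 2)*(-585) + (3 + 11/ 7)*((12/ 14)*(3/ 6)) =-372261/ 196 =-1899.29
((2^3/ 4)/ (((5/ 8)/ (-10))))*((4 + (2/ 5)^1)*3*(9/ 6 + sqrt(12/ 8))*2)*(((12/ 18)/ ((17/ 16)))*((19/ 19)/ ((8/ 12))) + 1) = -209088/ 85 -69696*sqrt(6)/ 85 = -4468.33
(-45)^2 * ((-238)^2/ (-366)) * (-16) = 305877600/ 61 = 5014386.89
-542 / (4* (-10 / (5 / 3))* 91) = 271 / 1092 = 0.25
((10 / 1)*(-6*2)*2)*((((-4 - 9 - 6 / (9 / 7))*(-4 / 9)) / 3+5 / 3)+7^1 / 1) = -73120 / 27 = -2708.15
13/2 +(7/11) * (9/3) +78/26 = 251/22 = 11.41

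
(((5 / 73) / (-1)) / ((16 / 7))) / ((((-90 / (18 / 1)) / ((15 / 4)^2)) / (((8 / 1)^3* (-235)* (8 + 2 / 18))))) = -82250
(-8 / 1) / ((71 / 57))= -456 / 71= -6.42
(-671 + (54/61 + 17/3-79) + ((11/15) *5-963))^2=97100168881/33489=2899464.57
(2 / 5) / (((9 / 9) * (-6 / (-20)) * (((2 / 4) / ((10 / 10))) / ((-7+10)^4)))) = 216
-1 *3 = -3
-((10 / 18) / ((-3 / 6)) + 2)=-0.89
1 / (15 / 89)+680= 10289 / 15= 685.93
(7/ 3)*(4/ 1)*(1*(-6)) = -56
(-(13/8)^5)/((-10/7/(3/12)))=2599051/1310720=1.98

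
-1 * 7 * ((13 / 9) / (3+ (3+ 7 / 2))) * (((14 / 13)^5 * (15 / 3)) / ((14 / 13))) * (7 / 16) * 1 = -1176490 / 375687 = -3.13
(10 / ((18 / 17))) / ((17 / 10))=50 / 9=5.56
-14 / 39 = -0.36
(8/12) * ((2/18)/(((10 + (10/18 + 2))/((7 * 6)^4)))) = 2074464/113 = 18358.09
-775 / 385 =-155 / 77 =-2.01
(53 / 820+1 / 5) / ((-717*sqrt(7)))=-31*sqrt(7) / 587940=-0.00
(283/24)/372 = 283/8928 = 0.03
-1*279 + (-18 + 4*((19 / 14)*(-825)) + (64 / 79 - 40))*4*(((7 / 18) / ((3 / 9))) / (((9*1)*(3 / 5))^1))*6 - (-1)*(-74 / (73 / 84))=-1239594833 / 51903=-23882.91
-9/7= -1.29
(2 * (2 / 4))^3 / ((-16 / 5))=-5 / 16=-0.31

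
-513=-513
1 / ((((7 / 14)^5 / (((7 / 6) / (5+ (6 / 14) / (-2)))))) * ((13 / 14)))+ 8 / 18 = 69340 / 7839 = 8.85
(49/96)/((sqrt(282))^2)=49/27072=0.00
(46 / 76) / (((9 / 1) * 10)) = 23 / 3420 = 0.01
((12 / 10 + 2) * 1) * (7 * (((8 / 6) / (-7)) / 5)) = -64 / 75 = -0.85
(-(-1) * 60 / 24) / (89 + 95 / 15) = 15 / 572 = 0.03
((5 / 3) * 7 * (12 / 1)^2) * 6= 10080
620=620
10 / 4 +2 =9 / 2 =4.50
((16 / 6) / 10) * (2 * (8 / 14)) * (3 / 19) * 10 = 64 / 133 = 0.48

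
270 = 270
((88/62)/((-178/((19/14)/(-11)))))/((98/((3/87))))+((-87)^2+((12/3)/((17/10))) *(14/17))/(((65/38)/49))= 223615038307543567/1031062551610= 216878.25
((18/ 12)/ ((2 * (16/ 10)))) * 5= 2.34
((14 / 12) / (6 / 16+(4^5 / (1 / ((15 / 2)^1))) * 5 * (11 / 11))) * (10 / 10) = 28 / 921609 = 0.00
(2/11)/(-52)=-1/286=-0.00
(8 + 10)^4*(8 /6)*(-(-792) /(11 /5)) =50388480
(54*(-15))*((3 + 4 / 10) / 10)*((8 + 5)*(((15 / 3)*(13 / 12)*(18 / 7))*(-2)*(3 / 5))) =2094417 / 35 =59840.49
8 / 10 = 4 / 5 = 0.80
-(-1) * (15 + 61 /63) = 1006 /63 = 15.97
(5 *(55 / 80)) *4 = 55 / 4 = 13.75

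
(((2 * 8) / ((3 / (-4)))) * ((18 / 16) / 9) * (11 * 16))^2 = 1982464 / 9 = 220273.78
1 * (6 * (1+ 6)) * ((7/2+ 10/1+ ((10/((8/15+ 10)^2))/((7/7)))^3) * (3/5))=340.22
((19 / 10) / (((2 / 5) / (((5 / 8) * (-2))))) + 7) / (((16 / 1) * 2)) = 17 / 512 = 0.03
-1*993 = -993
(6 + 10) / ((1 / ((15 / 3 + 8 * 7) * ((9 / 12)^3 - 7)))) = -25681 / 4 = -6420.25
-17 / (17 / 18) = -18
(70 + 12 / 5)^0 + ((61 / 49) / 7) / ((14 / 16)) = 2889 / 2401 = 1.20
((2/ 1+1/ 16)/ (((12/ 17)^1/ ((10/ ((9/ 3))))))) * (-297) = -92565/ 32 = -2892.66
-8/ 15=-0.53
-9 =-9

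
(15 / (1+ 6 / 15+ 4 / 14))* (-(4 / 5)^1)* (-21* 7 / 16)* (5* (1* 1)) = 77175 / 236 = 327.01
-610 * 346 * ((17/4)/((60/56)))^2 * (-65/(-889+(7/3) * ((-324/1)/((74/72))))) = -10268733839/77283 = -132871.83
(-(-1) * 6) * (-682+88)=-3564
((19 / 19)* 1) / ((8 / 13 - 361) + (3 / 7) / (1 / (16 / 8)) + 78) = -91 / 25619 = -0.00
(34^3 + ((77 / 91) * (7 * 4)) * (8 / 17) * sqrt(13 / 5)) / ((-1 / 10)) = -393040 - 4928 * sqrt(65) / 221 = -393219.78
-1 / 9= -0.11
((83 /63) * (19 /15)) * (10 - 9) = 1577 /945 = 1.67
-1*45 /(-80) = 9 /16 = 0.56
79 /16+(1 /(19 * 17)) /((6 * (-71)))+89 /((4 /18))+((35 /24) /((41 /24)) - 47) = 16215579977 /45132144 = 359.29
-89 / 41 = -2.17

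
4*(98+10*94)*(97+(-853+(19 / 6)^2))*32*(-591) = 58575696320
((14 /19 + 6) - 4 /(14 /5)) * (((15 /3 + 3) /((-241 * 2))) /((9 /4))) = -11296 /288477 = -0.04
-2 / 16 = -0.12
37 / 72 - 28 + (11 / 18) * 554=311.07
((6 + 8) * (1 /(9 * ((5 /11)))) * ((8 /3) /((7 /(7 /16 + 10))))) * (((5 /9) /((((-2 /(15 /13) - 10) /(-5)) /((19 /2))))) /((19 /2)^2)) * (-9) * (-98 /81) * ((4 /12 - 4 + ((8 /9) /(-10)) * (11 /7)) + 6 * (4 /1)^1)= 37180045 /498636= 74.56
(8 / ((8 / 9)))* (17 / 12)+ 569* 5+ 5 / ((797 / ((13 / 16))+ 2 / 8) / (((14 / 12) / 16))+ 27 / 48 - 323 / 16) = 22363028331 / 7825396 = 2857.75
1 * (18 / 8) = 9 / 4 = 2.25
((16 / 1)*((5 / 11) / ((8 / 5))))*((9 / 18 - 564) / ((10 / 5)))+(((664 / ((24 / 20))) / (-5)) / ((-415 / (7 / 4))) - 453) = -571961 / 330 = -1733.22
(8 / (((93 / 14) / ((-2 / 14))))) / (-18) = 8 / 837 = 0.01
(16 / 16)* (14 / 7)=2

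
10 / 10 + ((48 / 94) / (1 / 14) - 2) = 289 / 47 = 6.15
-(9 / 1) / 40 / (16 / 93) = -837 / 640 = -1.31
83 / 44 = 1.89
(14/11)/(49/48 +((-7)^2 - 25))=672/13211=0.05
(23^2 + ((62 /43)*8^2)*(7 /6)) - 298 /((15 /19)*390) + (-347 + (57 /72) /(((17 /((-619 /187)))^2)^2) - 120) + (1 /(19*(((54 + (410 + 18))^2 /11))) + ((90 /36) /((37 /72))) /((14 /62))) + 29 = 6439422492929530926030371772341 /29372024029279941657790342200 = 219.24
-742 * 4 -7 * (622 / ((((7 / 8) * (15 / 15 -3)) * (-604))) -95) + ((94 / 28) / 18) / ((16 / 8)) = -175573903 / 76104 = -2307.03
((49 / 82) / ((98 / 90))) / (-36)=-5 / 328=-0.02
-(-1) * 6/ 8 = 3/ 4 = 0.75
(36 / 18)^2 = 4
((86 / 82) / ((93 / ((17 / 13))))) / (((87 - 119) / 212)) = -38743 / 396552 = -0.10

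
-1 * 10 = -10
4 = 4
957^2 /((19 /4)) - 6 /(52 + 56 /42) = 293071509 /1520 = 192810.20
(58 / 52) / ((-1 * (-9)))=29 / 234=0.12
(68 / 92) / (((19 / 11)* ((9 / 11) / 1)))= 2057 / 3933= 0.52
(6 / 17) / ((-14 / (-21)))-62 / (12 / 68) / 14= -8770 / 357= -24.57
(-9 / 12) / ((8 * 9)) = -0.01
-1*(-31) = 31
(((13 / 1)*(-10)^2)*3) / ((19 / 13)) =50700 / 19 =2668.42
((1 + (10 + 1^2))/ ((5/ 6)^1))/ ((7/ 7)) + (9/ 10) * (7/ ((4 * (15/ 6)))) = 1503/ 100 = 15.03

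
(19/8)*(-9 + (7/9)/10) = -15257/720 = -21.19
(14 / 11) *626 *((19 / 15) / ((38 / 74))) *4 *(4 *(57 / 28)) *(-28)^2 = 50184894.84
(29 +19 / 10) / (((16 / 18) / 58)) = 80649 / 40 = 2016.22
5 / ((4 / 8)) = 10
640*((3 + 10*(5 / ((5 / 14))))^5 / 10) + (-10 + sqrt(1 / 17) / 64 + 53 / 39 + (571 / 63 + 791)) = 3827014973143.43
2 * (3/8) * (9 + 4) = 39/4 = 9.75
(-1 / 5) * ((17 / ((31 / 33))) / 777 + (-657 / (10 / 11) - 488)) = 97205233 / 401450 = 242.14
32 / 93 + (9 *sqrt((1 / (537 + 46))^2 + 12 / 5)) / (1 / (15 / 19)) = 32 / 93 + 27 *sqrt(20393365) / 11077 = 11.35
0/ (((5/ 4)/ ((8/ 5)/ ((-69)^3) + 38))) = 0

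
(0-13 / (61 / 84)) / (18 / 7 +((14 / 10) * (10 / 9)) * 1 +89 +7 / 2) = -137592 / 742675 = -0.19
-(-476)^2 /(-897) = 226576 /897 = 252.59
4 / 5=0.80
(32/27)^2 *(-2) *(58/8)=-14848/729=-20.37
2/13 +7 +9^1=210/13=16.15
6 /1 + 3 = 9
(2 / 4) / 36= 1 / 72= 0.01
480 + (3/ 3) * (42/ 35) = 481.20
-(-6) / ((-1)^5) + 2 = -4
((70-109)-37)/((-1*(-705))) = -76/705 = -0.11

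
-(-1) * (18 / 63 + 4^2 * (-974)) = -109086 / 7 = -15583.71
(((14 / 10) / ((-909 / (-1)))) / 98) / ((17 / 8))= 4 / 540855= 0.00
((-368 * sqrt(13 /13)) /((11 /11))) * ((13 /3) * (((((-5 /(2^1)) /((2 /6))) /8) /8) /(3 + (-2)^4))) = 1495 /152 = 9.84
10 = 10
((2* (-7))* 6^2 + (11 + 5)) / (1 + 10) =-488 / 11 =-44.36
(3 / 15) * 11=11 / 5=2.20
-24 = -24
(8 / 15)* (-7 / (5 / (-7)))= 392 / 75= 5.23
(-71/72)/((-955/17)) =1207/68760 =0.02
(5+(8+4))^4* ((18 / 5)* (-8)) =-12027024 / 5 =-2405404.80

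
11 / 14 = 0.79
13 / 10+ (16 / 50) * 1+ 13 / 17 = 2027 / 850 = 2.38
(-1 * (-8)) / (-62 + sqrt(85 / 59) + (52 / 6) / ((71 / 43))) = -1215279168 / 8617208531- 362952 * sqrt(5015) / 8617208531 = -0.14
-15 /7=-2.14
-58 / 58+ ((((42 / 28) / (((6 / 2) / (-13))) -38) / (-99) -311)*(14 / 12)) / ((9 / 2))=-435769 / 5346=-81.51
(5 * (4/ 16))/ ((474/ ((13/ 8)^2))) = 845/ 121344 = 0.01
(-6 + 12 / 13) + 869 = 11231 / 13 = 863.92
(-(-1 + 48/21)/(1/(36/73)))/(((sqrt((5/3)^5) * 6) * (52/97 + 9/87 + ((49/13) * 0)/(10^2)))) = -1367118 * sqrt(15)/114911125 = -0.05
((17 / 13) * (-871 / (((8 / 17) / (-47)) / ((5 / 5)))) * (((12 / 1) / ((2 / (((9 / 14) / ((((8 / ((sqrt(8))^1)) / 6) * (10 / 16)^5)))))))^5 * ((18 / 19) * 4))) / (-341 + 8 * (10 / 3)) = -6375708392852.32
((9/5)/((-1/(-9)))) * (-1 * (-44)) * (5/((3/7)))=8316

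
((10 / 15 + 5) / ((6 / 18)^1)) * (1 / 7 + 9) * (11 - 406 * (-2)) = 127917.71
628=628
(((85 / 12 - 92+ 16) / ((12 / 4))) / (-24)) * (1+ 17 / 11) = 5789 / 2376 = 2.44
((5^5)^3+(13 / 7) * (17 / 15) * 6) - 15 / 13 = 13885498052096 / 455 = 30517578136.47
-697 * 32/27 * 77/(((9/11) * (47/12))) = -75565952/3807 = -19849.21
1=1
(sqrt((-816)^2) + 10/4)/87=1637/174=9.41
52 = 52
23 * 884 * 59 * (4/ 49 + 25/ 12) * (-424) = -161870005544/ 147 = -1101156500.30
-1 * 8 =-8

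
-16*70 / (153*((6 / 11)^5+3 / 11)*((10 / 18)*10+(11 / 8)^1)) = -1443016960 / 438562617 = -3.29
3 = 3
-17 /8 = -2.12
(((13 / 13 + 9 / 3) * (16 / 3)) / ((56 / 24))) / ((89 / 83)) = 5312 / 623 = 8.53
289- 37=252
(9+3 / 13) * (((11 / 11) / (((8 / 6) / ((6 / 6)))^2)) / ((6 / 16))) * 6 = 1080 / 13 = 83.08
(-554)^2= 306916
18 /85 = 0.21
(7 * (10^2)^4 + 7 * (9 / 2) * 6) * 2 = 1400000378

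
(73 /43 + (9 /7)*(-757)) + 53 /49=-2044857 /2107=-970.51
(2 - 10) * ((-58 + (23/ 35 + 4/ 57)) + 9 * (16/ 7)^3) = -39260392/ 97755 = -401.62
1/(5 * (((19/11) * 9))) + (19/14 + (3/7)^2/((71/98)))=1379789/849870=1.62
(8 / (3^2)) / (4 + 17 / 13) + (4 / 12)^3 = 127 / 621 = 0.20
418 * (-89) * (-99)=3682998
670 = 670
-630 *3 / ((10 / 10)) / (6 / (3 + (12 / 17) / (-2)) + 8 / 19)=-269325 / 383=-703.20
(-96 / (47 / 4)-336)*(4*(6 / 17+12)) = -13587840 / 799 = -17006.06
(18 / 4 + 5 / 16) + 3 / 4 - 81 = -75.44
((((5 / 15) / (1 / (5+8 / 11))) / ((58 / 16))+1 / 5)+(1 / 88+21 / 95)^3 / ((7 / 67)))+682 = 80991259977357601 / 118608242368000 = 682.85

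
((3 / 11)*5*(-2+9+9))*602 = 144480 / 11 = 13134.55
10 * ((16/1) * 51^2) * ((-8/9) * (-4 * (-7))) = -10357760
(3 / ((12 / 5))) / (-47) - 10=-10.03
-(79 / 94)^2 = -6241 / 8836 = -0.71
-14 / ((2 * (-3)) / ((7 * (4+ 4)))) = 392 / 3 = 130.67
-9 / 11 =-0.82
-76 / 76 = -1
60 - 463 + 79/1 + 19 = -305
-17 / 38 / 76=-0.01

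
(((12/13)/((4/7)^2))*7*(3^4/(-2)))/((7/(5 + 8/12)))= -648.78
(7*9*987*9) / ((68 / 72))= 10073322 / 17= 592548.35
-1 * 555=-555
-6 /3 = -2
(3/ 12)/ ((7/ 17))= 17/ 28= 0.61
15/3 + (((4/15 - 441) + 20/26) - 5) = -85793/195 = -439.96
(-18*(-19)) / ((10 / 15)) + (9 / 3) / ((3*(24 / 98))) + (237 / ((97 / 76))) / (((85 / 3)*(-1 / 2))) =49863361 / 98940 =503.98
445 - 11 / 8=3549 / 8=443.62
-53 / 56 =-0.95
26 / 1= 26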